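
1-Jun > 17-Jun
False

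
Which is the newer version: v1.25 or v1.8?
v1.25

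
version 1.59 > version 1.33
True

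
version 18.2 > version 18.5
False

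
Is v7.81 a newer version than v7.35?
Yes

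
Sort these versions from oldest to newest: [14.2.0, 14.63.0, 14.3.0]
[14.2.0, 14.3.0, 14.63.0]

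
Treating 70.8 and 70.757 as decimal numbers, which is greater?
70.8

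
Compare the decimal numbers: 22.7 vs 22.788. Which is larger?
22.788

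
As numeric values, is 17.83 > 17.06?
True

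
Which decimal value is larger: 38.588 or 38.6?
38.6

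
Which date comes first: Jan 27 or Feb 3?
Jan 27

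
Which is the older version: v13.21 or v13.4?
v13.4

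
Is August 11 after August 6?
Yes. Day 11 comes after day 6 in August — this is a date comparison, not a decimal one (the decimal 8.11 would be smaller than 8.6).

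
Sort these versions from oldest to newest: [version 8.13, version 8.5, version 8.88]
[version 8.5, version 8.13, version 8.88]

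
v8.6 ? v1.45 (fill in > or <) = >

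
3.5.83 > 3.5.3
True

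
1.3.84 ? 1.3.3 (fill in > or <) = >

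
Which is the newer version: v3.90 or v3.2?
v3.90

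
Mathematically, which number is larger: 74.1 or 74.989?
74.989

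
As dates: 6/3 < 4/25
False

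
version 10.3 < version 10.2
False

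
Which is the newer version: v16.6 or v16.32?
v16.32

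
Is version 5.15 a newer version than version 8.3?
No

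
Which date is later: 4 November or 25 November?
25 November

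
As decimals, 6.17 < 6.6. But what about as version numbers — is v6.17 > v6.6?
True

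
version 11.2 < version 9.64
False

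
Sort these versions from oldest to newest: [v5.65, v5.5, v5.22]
[v5.5, v5.22, v5.65]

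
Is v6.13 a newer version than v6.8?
Yes. Version numbers are compared segment by segment as integers, not as decimals: minor version 13 > 8, so v6.13 > v6.8 (even though the decimal 6.13 < 6.8).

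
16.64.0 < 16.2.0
False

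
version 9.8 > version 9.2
True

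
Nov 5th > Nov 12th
False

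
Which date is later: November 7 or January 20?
November 7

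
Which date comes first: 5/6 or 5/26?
5/6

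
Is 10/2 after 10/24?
No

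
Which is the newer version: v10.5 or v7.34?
v10.5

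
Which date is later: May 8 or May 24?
May 24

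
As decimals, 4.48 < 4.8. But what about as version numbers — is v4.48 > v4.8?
True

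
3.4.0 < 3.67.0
True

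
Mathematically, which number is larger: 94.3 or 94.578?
94.578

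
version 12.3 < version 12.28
True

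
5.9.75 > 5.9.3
True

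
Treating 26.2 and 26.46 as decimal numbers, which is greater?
26.46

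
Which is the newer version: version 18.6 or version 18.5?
version 18.6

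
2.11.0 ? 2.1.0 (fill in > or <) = >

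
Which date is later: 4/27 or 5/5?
5/5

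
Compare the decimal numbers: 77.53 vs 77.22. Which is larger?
77.53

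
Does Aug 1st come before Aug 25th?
Yes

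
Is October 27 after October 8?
Yes. Day 27 comes after day 8 in October — this is a date comparison, not a decimal one (the decimal 10.27 would be smaller than 10.8).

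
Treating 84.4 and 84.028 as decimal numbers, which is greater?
84.4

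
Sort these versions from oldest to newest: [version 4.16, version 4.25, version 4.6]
[version 4.6, version 4.16, version 4.25]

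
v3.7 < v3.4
False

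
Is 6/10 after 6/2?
Yes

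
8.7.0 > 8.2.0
True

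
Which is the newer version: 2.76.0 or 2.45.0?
2.76.0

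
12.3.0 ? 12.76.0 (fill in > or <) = <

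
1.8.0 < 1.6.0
False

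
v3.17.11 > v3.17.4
True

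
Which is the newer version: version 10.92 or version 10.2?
version 10.92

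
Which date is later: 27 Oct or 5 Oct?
27 Oct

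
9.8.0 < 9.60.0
True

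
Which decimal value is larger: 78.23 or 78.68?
78.68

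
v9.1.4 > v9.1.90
False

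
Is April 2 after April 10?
No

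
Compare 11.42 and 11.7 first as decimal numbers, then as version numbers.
As decimals: 11.42 < 11.7. As versions: v11.42 > v11.7 (minor version 42 > 7).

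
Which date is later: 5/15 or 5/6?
5/15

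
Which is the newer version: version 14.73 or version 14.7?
version 14.73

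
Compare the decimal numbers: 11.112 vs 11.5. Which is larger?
11.5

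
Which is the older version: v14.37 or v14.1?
v14.1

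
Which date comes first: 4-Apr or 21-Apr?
4-Apr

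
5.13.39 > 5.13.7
True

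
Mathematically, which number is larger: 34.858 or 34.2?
34.858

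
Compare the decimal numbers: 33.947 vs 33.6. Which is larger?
33.947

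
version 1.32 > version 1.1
True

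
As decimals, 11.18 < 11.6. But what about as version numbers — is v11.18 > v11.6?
True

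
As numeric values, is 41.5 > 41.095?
True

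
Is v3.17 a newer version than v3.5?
Yes. Version numbers are compared segment by segment as integers, not as decimals: minor version 17 > 5, so v3.17 > v3.5 (even though the decimal 3.17 < 3.5).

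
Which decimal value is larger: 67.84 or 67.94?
67.94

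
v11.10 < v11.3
False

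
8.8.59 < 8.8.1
False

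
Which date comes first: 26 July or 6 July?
6 July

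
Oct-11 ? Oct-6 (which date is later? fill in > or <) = >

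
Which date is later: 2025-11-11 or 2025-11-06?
2025-11-11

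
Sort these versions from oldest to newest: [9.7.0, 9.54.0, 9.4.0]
[9.4.0, 9.7.0, 9.54.0]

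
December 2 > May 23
True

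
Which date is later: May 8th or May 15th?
May 15th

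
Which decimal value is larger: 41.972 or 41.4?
41.972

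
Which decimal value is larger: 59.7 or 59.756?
59.756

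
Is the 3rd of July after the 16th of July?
No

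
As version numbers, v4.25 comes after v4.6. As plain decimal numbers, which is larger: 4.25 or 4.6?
4.6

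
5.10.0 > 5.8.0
True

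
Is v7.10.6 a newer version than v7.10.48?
No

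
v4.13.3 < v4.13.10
True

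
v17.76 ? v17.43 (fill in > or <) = >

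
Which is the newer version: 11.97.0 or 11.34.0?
11.97.0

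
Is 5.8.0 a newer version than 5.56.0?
No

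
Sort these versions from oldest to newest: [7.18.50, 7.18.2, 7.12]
[7.12, 7.18.2, 7.18.50]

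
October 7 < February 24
False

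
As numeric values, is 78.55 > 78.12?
True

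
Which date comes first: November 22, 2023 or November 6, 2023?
November 6, 2023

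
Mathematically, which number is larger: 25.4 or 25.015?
25.4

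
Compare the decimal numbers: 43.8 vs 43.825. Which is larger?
43.825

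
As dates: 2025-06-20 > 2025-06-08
True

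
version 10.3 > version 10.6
False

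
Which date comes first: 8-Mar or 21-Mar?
8-Mar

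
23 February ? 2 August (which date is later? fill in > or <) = <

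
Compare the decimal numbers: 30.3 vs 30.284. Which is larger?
30.3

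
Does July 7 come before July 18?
Yes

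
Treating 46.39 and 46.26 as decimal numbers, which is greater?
46.39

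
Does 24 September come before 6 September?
No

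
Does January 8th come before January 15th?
Yes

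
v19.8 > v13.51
True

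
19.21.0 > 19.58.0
False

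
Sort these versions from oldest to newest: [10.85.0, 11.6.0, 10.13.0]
[10.13.0, 10.85.0, 11.6.0]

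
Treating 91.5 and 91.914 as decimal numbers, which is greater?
91.914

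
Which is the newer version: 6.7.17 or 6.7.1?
6.7.17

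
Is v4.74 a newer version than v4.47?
Yes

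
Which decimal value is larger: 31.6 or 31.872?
31.872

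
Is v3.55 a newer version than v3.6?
Yes. Version numbers are compared segment by segment as integers, not as decimals: minor version 55 > 6, so v3.55 > v3.6 (even though the decimal 3.55 < 3.6).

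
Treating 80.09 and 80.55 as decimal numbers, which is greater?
80.55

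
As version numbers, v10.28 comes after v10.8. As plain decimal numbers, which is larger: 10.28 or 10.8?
10.8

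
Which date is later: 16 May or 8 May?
16 May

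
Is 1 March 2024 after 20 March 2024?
No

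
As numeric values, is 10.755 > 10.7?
True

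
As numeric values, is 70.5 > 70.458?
True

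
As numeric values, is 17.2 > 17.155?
True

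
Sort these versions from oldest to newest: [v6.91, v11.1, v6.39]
[v6.39, v6.91, v11.1]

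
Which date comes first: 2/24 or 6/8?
2/24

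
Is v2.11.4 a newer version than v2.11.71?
No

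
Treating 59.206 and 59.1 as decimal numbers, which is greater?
59.206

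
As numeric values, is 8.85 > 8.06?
True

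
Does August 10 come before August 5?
No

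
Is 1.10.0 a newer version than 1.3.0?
Yes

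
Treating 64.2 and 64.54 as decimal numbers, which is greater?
64.54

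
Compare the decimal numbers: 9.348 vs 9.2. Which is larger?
9.348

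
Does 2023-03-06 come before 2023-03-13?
Yes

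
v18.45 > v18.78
False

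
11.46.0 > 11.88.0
False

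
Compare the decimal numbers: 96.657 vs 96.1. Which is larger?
96.657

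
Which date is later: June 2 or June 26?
June 26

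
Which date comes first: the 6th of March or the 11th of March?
the 6th of March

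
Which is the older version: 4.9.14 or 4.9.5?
4.9.5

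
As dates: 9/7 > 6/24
True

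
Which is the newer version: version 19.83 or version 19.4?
version 19.83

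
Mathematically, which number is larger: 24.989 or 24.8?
24.989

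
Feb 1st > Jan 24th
True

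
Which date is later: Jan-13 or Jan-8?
Jan-13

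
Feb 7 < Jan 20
False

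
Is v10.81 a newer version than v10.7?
Yes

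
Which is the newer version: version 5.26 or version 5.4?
version 5.26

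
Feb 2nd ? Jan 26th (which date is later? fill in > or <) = >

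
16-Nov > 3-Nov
True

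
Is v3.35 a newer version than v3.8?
Yes. Version numbers are compared segment by segment as integers, not as decimals: minor version 35 > 8, so v3.35 > v3.8 (even though the decimal 3.35 < 3.8).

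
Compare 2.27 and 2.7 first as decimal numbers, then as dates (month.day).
As decimals: 2.27 < 2.7. As dates: 2/27 is later than 2/7 (day 27 > day 7).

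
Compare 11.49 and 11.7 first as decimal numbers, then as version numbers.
As decimals: 11.49 < 11.7. As versions: v11.49 > v11.7 (minor version 49 > 7).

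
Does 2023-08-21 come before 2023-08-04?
No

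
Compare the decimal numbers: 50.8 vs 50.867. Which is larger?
50.867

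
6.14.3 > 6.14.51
False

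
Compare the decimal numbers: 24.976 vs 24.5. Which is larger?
24.976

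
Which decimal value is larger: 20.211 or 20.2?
20.211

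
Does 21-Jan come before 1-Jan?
No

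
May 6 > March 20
True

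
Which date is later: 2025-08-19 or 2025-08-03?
2025-08-19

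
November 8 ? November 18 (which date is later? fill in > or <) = <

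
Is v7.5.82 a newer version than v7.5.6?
Yes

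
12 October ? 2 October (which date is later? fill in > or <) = >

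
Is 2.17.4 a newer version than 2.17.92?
No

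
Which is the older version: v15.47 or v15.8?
v15.8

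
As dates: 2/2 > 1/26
True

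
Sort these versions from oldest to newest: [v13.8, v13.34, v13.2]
[v13.2, v13.8, v13.34]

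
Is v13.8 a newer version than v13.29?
No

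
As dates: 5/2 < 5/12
True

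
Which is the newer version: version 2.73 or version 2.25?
version 2.73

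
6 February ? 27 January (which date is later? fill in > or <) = >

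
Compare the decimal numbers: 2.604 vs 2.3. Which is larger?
2.604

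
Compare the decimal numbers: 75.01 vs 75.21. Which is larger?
75.21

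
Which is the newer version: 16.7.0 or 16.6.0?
16.7.0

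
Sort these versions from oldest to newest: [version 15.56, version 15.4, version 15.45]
[version 15.4, version 15.45, version 15.56]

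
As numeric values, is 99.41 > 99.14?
True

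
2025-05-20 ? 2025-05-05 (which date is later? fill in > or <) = >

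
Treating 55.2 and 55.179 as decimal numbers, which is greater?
55.2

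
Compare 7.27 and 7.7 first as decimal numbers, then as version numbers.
As decimals: 7.27 < 7.7. As versions: v7.27 > v7.7 (minor version 27 > 7).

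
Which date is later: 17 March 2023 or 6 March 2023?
17 March 2023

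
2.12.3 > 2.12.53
False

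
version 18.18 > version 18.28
False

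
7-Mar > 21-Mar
False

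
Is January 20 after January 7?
Yes. Day 20 comes after day 7 in January — this is a date comparison, not a decimal one (the decimal 1.20 would be smaller than 1.7).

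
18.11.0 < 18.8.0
False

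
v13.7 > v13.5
True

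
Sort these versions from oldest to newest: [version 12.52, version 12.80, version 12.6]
[version 12.6, version 12.52, version 12.80]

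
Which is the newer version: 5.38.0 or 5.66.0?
5.66.0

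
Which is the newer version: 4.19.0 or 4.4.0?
4.19.0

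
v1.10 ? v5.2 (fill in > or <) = <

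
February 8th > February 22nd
False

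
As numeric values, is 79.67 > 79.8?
False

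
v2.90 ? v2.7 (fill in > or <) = >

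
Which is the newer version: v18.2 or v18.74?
v18.74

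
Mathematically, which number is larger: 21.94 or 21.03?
21.94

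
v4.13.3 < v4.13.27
True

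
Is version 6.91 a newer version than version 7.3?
No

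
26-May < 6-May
False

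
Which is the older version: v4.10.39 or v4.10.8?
v4.10.8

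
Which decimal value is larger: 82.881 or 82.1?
82.881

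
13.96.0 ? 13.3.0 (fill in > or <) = >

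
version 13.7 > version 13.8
False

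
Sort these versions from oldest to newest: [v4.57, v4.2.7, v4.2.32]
[v4.2.7, v4.2.32, v4.57]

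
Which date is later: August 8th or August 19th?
August 19th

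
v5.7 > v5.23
False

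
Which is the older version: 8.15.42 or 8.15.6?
8.15.6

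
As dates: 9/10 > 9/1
True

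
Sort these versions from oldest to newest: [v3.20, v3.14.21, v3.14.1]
[v3.14.1, v3.14.21, v3.20]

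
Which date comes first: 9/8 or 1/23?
1/23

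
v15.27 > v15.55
False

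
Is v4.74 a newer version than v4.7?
Yes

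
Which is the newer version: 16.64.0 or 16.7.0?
16.64.0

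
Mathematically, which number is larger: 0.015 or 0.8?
0.8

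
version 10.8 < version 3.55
False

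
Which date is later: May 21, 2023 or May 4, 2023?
May 21, 2023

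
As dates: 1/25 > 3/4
False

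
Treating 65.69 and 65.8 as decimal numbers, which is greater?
65.8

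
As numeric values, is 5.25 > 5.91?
False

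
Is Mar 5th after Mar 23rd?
No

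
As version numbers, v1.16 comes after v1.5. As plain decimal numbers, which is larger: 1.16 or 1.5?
1.5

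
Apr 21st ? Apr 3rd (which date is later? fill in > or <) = >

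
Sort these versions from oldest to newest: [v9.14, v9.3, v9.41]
[v9.3, v9.14, v9.41]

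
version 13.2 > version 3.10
True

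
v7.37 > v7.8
True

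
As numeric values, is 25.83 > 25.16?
True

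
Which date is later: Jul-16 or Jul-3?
Jul-16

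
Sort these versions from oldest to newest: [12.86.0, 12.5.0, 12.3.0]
[12.3.0, 12.5.0, 12.86.0]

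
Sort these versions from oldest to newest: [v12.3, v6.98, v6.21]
[v6.21, v6.98, v12.3]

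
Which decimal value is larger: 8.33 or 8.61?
8.61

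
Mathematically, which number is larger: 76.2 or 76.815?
76.815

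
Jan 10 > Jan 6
True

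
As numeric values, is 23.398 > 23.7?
False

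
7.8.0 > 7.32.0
False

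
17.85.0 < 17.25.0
False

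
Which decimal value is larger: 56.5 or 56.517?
56.517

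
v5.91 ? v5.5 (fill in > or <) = >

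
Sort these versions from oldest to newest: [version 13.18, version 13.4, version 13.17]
[version 13.4, version 13.17, version 13.18]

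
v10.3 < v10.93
True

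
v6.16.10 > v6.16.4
True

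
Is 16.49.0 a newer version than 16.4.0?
Yes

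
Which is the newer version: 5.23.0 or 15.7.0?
15.7.0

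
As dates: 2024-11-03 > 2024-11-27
False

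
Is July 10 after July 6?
Yes. Day 10 comes after day 6 in July — this is a date comparison, not a decimal one (the decimal 7.10 would be smaller than 7.6).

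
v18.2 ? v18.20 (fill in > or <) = <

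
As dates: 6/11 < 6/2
False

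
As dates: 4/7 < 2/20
False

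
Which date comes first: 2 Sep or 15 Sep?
2 Sep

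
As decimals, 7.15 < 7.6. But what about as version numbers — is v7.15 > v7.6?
True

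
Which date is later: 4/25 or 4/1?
4/25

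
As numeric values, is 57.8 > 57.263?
True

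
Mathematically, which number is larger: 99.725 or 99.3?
99.725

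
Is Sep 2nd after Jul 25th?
Yes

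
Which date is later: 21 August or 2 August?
21 August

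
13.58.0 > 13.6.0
True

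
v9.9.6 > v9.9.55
False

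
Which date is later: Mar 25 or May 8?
May 8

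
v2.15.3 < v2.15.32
True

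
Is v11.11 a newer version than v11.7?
Yes. Version numbers are compared segment by segment as integers, not as decimals: minor version 11 > 7, so v11.11 > v11.7 (even though the decimal 11.11 < 11.7).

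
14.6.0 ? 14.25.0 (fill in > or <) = <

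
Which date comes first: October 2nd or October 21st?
October 2nd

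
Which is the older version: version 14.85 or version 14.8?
version 14.8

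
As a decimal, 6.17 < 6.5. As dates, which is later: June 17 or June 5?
June 17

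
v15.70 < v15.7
False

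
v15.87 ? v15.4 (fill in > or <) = >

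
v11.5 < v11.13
True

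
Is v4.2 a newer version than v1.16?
Yes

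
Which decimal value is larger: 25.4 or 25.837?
25.837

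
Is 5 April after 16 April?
No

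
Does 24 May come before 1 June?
Yes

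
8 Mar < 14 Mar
True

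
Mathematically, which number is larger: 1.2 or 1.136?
1.2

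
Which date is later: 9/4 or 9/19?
9/19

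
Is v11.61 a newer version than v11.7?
Yes. Version numbers are compared segment by segment as integers, not as decimals: minor version 61 > 7, so v11.61 > v11.7 (even though the decimal 11.61 < 11.7).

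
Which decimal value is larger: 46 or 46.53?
46.53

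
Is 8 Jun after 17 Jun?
No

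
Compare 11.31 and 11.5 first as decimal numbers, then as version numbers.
As decimals: 11.31 < 11.5. As versions: v11.31 > v11.5 (minor version 31 > 5).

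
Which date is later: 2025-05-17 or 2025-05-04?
2025-05-17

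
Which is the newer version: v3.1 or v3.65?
v3.65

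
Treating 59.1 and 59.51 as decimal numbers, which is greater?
59.51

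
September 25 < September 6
False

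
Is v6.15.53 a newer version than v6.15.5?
Yes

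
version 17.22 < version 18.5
True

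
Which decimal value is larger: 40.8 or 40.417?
40.8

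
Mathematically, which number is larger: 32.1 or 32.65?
32.65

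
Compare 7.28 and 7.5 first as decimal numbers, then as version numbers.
As decimals: 7.28 < 7.5. As versions: v7.28 > v7.5 (minor version 28 > 5).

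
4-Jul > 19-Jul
False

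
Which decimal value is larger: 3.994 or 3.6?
3.994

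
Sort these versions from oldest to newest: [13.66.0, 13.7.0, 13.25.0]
[13.7.0, 13.25.0, 13.66.0]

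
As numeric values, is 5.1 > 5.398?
False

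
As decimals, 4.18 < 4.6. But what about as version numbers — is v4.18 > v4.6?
True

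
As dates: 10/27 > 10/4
True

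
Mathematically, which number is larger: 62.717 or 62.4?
62.717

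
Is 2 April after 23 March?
Yes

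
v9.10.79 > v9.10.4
True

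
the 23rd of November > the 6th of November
True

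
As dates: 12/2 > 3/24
True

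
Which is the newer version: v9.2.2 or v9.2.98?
v9.2.98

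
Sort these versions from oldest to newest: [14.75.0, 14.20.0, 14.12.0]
[14.12.0, 14.20.0, 14.75.0]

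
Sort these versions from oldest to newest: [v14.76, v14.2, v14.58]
[v14.2, v14.58, v14.76]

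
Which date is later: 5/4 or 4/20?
5/4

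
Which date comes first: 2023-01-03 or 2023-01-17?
2023-01-03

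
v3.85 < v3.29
False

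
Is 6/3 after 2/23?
Yes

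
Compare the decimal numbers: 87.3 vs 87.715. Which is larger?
87.715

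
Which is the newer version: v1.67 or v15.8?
v15.8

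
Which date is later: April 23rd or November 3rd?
November 3rd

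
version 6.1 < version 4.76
False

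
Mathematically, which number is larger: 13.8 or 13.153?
13.8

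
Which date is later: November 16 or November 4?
November 16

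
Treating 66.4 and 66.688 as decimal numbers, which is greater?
66.688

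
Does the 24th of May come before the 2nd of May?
No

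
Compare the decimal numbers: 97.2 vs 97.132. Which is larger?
97.2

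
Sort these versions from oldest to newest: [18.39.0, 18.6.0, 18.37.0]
[18.6.0, 18.37.0, 18.39.0]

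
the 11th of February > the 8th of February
True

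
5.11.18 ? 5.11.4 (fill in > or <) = >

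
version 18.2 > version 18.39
False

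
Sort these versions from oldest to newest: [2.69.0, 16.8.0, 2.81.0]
[2.69.0, 2.81.0, 16.8.0]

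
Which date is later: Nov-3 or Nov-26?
Nov-26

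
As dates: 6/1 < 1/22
False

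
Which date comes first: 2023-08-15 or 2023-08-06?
2023-08-06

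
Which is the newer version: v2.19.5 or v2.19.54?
v2.19.54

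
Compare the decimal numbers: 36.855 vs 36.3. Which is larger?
36.855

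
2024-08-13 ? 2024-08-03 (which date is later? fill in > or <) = >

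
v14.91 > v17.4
False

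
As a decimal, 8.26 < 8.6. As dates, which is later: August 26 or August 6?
August 26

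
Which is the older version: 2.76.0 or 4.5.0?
2.76.0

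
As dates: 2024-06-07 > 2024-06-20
False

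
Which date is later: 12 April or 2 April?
12 April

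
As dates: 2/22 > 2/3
True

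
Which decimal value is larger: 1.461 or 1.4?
1.461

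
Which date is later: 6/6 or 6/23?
6/23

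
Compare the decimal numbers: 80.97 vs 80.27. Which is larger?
80.97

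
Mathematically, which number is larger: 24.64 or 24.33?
24.64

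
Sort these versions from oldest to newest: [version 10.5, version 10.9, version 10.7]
[version 10.5, version 10.7, version 10.9]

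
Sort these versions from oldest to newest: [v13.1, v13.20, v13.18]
[v13.1, v13.18, v13.20]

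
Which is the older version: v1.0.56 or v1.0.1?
v1.0.1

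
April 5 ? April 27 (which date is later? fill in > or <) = <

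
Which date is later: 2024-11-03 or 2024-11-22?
2024-11-22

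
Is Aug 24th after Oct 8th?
No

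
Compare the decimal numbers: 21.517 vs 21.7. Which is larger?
21.7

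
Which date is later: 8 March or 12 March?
12 March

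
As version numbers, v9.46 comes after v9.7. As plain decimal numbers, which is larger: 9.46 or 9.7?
9.7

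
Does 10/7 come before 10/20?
Yes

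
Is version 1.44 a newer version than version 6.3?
No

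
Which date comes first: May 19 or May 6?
May 6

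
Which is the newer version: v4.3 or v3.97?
v4.3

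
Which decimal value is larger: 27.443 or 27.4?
27.443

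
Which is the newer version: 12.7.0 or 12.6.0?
12.7.0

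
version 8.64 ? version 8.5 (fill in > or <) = >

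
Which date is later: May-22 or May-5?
May-22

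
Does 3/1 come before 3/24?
Yes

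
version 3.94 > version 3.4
True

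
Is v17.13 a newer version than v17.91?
No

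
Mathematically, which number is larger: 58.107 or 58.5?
58.5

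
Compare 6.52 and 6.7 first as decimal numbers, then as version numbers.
As decimals: 6.52 < 6.7. As versions: v6.52 > v6.7 (minor version 52 > 7).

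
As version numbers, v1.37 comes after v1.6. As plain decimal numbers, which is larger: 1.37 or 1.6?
1.6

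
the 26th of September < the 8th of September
False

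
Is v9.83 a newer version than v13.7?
No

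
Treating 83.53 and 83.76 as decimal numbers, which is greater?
83.76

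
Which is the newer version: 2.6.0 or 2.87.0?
2.87.0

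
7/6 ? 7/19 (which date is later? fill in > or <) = <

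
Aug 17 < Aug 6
False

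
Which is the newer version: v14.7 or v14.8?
v14.8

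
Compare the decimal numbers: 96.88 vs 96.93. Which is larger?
96.93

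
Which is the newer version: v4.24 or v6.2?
v6.2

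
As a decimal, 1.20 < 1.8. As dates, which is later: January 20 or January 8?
January 20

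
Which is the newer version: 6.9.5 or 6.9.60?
6.9.60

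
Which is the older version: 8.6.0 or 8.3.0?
8.3.0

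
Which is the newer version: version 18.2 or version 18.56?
version 18.56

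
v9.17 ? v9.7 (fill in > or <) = >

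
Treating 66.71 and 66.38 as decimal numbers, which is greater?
66.71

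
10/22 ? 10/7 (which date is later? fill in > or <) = >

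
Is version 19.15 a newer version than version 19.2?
Yes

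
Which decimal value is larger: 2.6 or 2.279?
2.6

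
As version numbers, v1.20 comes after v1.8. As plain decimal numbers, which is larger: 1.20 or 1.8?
1.8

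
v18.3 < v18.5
True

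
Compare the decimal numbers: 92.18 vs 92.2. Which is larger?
92.2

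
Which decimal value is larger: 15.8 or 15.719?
15.8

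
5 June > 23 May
True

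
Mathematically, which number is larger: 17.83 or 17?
17.83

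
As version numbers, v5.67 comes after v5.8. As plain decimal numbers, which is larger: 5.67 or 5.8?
5.8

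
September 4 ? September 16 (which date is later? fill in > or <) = <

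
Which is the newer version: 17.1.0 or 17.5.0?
17.5.0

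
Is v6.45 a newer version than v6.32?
Yes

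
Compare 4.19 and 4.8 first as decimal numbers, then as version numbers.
As decimals: 4.19 < 4.8. As versions: v4.19 > v4.8 (minor version 19 > 8).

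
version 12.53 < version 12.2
False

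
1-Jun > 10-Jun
False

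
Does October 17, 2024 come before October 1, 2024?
No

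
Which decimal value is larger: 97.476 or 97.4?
97.476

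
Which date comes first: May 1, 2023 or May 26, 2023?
May 1, 2023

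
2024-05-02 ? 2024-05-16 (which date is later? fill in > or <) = <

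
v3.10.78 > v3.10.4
True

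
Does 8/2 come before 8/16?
Yes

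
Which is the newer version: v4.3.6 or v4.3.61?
v4.3.61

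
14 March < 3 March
False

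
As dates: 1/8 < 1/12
True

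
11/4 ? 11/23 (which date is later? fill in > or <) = <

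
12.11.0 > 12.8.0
True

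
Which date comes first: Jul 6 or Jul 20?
Jul 6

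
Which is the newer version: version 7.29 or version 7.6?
version 7.29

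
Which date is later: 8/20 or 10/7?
10/7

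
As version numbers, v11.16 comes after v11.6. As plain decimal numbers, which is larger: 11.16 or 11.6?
11.6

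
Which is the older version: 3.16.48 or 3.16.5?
3.16.5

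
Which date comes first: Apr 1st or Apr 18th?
Apr 1st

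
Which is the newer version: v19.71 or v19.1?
v19.71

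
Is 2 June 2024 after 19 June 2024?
No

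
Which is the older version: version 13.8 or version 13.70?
version 13.8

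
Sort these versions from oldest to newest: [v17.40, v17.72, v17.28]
[v17.28, v17.40, v17.72]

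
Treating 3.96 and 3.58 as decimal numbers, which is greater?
3.96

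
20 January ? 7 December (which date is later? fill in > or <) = <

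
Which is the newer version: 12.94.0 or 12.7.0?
12.94.0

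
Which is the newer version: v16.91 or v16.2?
v16.91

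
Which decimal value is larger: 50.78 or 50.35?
50.78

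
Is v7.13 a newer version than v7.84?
No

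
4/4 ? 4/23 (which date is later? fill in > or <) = <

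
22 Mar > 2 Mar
True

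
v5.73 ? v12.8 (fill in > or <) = <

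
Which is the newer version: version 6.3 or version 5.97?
version 6.3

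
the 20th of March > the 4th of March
True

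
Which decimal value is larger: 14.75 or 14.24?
14.75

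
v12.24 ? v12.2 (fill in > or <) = >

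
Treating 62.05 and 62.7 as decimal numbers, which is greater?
62.7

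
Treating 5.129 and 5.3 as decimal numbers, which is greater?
5.3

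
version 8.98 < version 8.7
False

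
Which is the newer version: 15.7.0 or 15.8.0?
15.8.0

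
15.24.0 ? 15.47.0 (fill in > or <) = <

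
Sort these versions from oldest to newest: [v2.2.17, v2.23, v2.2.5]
[v2.2.5, v2.2.17, v2.23]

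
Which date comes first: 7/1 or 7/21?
7/1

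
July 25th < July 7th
False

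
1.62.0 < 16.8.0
True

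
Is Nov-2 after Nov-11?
No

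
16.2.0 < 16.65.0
True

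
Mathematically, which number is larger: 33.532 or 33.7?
33.7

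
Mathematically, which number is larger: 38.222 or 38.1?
38.222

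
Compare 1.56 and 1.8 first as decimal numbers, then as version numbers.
As decimals: 1.56 < 1.8. As versions: v1.56 > v1.8 (minor version 56 > 8).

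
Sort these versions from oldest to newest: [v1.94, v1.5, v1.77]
[v1.5, v1.77, v1.94]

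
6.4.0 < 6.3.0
False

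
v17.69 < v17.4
False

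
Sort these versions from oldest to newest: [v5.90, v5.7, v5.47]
[v5.7, v5.47, v5.90]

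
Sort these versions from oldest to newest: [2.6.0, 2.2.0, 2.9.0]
[2.2.0, 2.6.0, 2.9.0]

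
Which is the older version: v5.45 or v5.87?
v5.45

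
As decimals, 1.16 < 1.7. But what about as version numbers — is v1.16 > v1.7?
True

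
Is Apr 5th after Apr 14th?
No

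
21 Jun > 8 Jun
True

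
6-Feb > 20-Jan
True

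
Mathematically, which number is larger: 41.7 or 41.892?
41.892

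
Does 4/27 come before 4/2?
No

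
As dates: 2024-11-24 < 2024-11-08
False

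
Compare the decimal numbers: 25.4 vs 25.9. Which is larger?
25.9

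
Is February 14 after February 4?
Yes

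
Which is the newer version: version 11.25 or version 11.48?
version 11.48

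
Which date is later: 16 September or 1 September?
16 September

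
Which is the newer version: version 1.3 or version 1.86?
version 1.86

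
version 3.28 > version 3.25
True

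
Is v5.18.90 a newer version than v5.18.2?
Yes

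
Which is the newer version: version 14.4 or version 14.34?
version 14.34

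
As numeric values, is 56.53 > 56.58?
False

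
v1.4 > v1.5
False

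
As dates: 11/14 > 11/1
True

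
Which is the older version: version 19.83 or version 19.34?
version 19.34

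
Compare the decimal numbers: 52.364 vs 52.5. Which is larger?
52.5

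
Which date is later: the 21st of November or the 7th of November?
the 21st of November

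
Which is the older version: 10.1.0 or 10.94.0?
10.1.0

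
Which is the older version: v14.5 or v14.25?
v14.5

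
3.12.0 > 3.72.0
False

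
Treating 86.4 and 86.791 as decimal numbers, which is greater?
86.791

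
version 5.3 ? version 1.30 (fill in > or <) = >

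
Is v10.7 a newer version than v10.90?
No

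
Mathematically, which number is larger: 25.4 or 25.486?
25.486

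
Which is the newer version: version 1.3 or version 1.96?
version 1.96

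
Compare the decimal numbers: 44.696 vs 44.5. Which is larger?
44.696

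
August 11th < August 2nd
False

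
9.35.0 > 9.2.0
True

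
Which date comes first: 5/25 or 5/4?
5/4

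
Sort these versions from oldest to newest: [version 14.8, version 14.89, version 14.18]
[version 14.8, version 14.18, version 14.89]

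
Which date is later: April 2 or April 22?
April 22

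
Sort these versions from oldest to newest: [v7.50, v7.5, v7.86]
[v7.5, v7.50, v7.86]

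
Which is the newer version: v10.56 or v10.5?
v10.56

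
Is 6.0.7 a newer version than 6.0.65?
No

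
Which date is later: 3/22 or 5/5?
5/5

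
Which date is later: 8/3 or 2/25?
8/3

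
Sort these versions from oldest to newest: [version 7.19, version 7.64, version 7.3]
[version 7.3, version 7.19, version 7.64]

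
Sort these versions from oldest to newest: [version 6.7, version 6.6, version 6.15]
[version 6.6, version 6.7, version 6.15]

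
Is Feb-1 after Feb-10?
No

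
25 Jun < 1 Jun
False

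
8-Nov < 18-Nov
True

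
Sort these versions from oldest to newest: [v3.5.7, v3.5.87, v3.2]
[v3.2, v3.5.7, v3.5.87]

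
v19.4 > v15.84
True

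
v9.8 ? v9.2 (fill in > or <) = >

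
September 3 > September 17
False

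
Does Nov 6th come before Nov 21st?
Yes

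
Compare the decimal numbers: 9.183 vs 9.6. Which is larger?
9.6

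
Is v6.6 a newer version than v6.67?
No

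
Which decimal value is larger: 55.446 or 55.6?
55.6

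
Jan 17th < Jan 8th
False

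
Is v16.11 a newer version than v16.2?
Yes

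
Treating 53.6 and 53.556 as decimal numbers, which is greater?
53.6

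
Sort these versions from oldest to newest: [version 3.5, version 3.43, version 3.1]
[version 3.1, version 3.5, version 3.43]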